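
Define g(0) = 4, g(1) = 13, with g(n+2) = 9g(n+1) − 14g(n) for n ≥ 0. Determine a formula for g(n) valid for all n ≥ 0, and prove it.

Claim: g(n) = 3·2^n + 7^n.

Base cases: g(0) = 4 and 3·2^0 + 7^0 = 4; g(1) = 13 and 3·2^1 + 7^1 = 13.
Assume g(j) = 3·2^j + 7^j for all 0 ≤ j ≤ r, where r ≥ 1.
Then g(r+1) = 9g(r) − 14g(r−1) = 9·(3·2^r + 7^r) − 14·(3·2^{r−1} + 7^{r−1}) = 3·(9·2 − 14)2^{r−1} + (9·7 − 14)7^{r−1} = 12·2^{r−1} + 49·7^{r−1} = 3·2^{r+1} + 7^{r+1}.
So the formula holds for r+1, and by strong induction g(n) = 3·2^n + 7^n for all n ≥ 0.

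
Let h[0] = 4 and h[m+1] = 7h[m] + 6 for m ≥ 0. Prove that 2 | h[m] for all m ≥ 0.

Base case: h[0] = 4 = 2·2, so 2 | h[0].
Assume 2 | h[r], so h[r] = 2t for some integer t.
Then h[r+1] = 7h[r] + 6 = 7·(2t) + 6 = 2(7t + 3), so 2 | h[r+1].
By induction, 2 | h[m] for all m ≥ 0.

2 | h[m]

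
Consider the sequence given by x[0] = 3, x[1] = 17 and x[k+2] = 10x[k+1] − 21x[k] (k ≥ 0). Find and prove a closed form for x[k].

Claim: x[k] = 2·7^k + 3^k.

Base cases: x[0] = 3 and 2·7^0 + 3^0 = 3; x[1] = 17 and 2·7^1 + 3^1 = 17.
Assume x[j] = 2·7^j + 3^j for all 0 ≤ j ≤ m, where m ≥ 1.
Then x[m+1] = 10x[m] − 21x[m−1] = 10·(2·7^m + 3^m) − 21·(2·7^{m−1} + 3^{m−1}) = 2·(10·7 − 21)7^{m−1} + (10·3 − 21)3^{m−1} = 98·7^{m−1} + 9·3^{m−1} = 2·7^{m+1} + 3^{m+1}.
So the formula holds for m+1, and by strong induction x[k] = 2·7^k + 3^k for all k ≥ 0.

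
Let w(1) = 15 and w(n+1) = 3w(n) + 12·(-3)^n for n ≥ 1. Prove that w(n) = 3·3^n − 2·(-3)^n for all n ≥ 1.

Base case: w(1) = 15, and 3·3^1 − 2·(-3)^1 = 9 + 6 = 15.
Assume w(m) = 3·3^m − 2·(-3)^m for some m ≥ 1.
Then w(m+1) = 3w(m) + 12·(-3)^m = 3·(3·3^m − 2·(-3)^m) + 12·(-3)^m = 3·3^{m+1} − 6·(-3)^m + 12·(-3)^m = 3·3^{m+1} + 6·(-3)^m = 3·3^{m+1} − 2·(-3)^{m+1}.
Hence w(n) = 3·3^n − 2·(-3)^n for every n ≥ 1, by induction.

w(n) = 3·3^n − 2·(-3)^n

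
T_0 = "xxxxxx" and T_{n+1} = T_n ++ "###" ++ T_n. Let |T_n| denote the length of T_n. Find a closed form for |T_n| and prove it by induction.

Claim: |T_n| = 9·2^n − 3.

Base case: |T_0| = 6, and 9·2^0 − 3 = 6.
Assume |T_r| = 9·2^r − 3.
Then |T_{r+1}| = |T_r| + 3 + |T_r| = 2|T_r| + 3 = 2(9·2^r − 3) + 3 = 9·2^{r+1} − 6 + 3 = 9·2^{r+1} − 3.
Hence |T_n| = 9·2^n − 3 for every n ≥ 0, by induction.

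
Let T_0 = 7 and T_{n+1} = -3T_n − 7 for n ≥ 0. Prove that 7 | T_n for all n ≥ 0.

Base case: T_0 = 7 = 7·1, so 7 | T_0.
Assume 7 | T_k, so T_k = 7t for some integer t.
Then T_{k+1} = -3T_k − 7 = -3·(7t) − 7 = 7(-3t − 1), so 7 | T_{k+1}.
This completes the inductive step, so 7 | T_n for all n ≥ 0.

7 | T_n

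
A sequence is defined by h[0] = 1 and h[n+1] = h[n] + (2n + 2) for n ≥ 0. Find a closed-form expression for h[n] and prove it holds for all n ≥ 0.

Claim: h[n] = n^2 + n + 1.

Base case: h[0] = 1, and 0^2 + 0 + 1 = 1.
Assume h[m] = m^2 + m + 1.
Then h[m+1] = h[m] + (2m + 2) = (m^2 + m + 1) + (2m + 2) = m^2 + 3m + 3,
and (m+1)^2 + (m+1) + 1 = m^2 + 3m + 3.
This completes the inductive step, so h[n] = n^2 + n + 1 for all n ≥ 0.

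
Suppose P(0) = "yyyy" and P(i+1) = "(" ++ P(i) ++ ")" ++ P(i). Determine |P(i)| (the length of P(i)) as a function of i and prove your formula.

Claim: |P(i)| = 6·2^i − 2.

Base case: |P(0)| = 4, and 6·2^0 − 2 = 4.
Assume |P(r)| = 6·2^r − 2.
Then |P(r+1)| = 1 + |P(r)| + 1 + |P(r)| = 2|P(r)| + 2 = 2(6·2^r − 2) + 2 = 6·2^{r+1} − 4 + 2 = 6·2^{r+1} − 2.
This completes the inductive step, so |P(i)| = 6·2^i − 2 for all i ≥ 0.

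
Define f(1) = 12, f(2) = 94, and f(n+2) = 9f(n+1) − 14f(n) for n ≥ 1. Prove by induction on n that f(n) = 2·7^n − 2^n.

Base cases: f(1) = 12 and 2·7^1 − 2^1 = 12; f(2) = 94 and 2·7^2 − 2^2 = 94.
Assume f(i) = 2·7^i − 2^i for all 1 ≤ i ≤ j, where j ≥ 2.
Then f(j+1) = 9f(j) − 14f(j−1) = 9·(2·7^j − 2^j) − 14·(2·7^{j−1} − 2^{j−1}) = 2·(9·7 − 14)7^{j−1} − (9·2 − 14)2^{j−1} = 98·7^{j−1} − 4·2^{j−1} = 2·7^{j+1} − 2^{j+1}.
This completes the inductive step, so f(n) = 2·7^n − 2^n for all n ≥ 1.

f(n) = 2·7^n − 2^n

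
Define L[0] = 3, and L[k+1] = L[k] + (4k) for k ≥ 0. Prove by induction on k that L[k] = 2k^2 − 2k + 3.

Base case: L[0] = 3, and 2·0^2 − 2·0 + 3 = 3.
Assume L[m] = 2m^2 − 2m + 3.
Then L[m+1] = L[m] + (4m) = (2m^2 − 2m + 3) + (4m) = 2m^2 + 2m + 3,
and 2·(m+1)^2 − 2·(m+1) + 3 = 2m^2 + 2m + 3.
By induction, L[k] = 2k^2 − 2k + 3 for all k ≥ 0.

L[k] = 2k^2 − 2k + 3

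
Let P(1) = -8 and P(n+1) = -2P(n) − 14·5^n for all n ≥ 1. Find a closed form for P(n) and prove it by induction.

Claim: P(n) = -(-2)^n − 2·5^n.

Base case: P(1) = -8, and -(-2)^1 − 2·5^1 = 2 − 10 = -8.
Assume P(k) = -(-2)^k − 2·5^k for some k ≥ 1.
Then P(k+1) = -2P(k) − 14·5^k = -2·(-(-2)^k − 2·5^k) − 14·5^k = -(-2)^{k+1} + 4·5^k − 14·5^k = -(-2)^{k+1} − 10·5^k = -(-2)^{k+1} − 2·5^{k+1}.
So the formula holds for k+1, and by induction P(n) = -(-2)^n − 2·5^n for all n ≥ 1.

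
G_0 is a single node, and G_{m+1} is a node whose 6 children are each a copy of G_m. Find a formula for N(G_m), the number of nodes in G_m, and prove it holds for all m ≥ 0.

Claim: N(G_m) = (6^{m+1} − 1)/5.

Base case: N(G_0) = 1, and (6^{0+1} − 1)/5 = 1.
Assume N(G_j) = (6^{j+1} − 1)/5.
Then N(G_{j+1}) = 1 + 6N(G_j) = 1 + 6·(6^{j+1} − 1)/5 = 1 + (6^{j+2} − 6)/5 = (5 + 6^{j+2} − 6)/5 = (6^{j+2} − 1)/5.
By induction, N(G_m) = (6^{m+1} − 1)/5 for all m ≥ 0.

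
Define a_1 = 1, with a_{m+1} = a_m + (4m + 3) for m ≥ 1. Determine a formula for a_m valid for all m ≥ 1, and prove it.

Claim: a_m = 2m^2 + m − 2.

Base case: a_1 = 1, and 2·1^2 + 1 − 2 = 1.
Assume a_j = 2j^2 + j − 2.
Then a_{j+1} = a_j + (4j + 3) = (2j^2 + j − 2) + (4j + 3) = 2j^2 + 5j + 1,
and 2·(j+1)^2 + (j+1) − 2 = 2j^2 + 5j + 1.
This completes the inductive step, so a_m = 2m^2 + m − 2 for all m ≥ 1.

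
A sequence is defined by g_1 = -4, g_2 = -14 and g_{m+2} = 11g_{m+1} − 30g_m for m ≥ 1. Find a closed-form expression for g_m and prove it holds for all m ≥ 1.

Claim: g_m = 6^m − 2·5^m.

Base cases: g_1 = -4 and 6^1 − 2·5^1 = -4; g_2 = -14 and 6^2 − 2·5^2 = -14.
Assume g_j = 6^j − 2·5^j for all 1 ≤ j ≤ k, where k ≥ 2.
Then g_{k+1} = 11g_k − 30g_{k−1} = 11·(6^k − 2·5^k) − 30·(6^{k−1} − 2·5^{k−1}) = (11·6 − 30)6^{k−1} − 2·(11·5 − 30)5^{k−1} = 36·6^{k−1} − 50·5^{k−1} = 6^{k+1} − 2·5^{k+1}.
By strong induction, g_m = 6^m − 2·5^m for all m ≥ 1.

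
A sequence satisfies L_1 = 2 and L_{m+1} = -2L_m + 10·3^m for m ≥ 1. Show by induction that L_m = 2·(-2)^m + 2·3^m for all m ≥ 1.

Base case: L_1 = 2, and 2·(-2)^1 + 2·3^1 = -4 + 6 = 2.
Assume L_k = 2·(-2)^k + 2·3^k for some k ≥ 1.
Then L_{k+1} = -2L_k + 10·3^k = -2·(2·(-2)^k + 2·3^k) + 10·3^k = 2·(-2)^{k+1} − 4·3^k + 10·3^k = 2·(-2)^{k+1} + 6·3^k = 2·(-2)^{k+1} + 2·3^{k+1}.
This completes the inductive step, so L_m = 2·(-2)^m + 2·3^m for all m ≥ 1.

L_m = 2·(-2)^m + 2·3^m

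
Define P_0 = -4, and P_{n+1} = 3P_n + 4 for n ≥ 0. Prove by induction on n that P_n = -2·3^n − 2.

Base case: P_0 = -4, and -2·3^0 − 2 = -2 − 2 = -4.
Assume P_j = -2·3^j − 2 for some j ≥ 0.
Then P_{j+1} = 3P_j + 4 = 3·(-2·3^j − 2) + 4 = -6·3^j − 6 + 4 = -2·3^{j+1} − 2.
Hence P_n = -2·3^n − 2 for every n ≥ 0, by induction.

P_n = -2·3^n − 2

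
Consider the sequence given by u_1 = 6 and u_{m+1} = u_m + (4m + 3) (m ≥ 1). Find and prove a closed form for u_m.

Claim: u_m = 2m^2 + m + 3.

Base case: u_1 = 6, and 2·1^2 + 1 + 3 = 6.
Assume u_j = 2j^2 + j + 3.
Then u_{j+1} = u_j + (4j + 3) = (2j^2 + j + 3) + (4j + 3) = 2j^2 + 5j + 6,
and 2·(j+1)^2 + (j+1) + 3 = 2j^2 + 5j + 6.
Hence u_m = 2m^2 + m + 3 for every m ≥ 1, by induction.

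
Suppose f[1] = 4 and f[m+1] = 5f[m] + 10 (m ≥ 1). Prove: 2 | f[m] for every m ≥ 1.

Base case: f[1] = 4 = 2·2, so 2 | f[1].
Assume 2 | f[r], so f[r] = 2t for some integer t.
Then f[r+1] = 5f[r] + 10 = 5·(2t) + 10 = 2(5t + 5), so 2 | f[r+1].
Hence 2 | f[m] for every m ≥ 1, by induction.

2 | f[m]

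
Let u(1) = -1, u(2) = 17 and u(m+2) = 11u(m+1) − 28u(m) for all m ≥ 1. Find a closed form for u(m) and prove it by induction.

Claim: u(m) = 7^m − 2·4^m.

Base cases: u(1) = -1 and 7^1 − 2·4^1 = -1; u(2) = 17 and 7^2 − 2·4^2 = 17.
Assume u(j) = 7^j − 2·4^j for all 1 ≤ j ≤ r, where r ≥ 2.
Then u(r+1) = 11u(r) − 28u(r−1) = 11·(7^r − 2·4^r) − 28·(7^{r−1} − 2·4^{r−1}) = (11·7 − 28)7^{r−1} − 2·(11·4 − 28)4^{r−1} = 49·7^{r−1} − 32·4^{r−1} = 7^{r+1} − 2·4^{r+1}.
So the formula holds for r+1, and by strong induction u(m) = 7^m − 2·4^m for all m ≥ 1.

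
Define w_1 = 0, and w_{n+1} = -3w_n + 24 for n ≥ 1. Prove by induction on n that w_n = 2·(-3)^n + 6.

Base case: w_1 = 0, and 2·(-3)^1 + 6 = -6 + 6 = 0.
Assume w_j = 2·(-3)^j + 6 for some j ≥ 1.
Then w_{j+1} = -3w_j + 24 = -3·(2·(-3)^j + 6) + 24 = -6·(-3)^j − 18 + 24 = 2·(-3)^{j+1} + 6.
So the formula holds for j+1, and by induction w_n = 2·(-3)^n + 6 for all n ≥ 1.

w_n = 2·(-3)^n + 6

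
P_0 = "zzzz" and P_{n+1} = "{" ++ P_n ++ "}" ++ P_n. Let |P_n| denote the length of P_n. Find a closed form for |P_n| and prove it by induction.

Claim: |P_n| = 6·2^n − 2.

Base case: |P_0| = 4, and 6·2^0 − 2 = 4.
Assume |P_m| = 6·2^m − 2.
Then |P_{m+1}| = 1 + |P_m| + 1 + |P_m| = 2|P_m| + 2 = 2(6·2^m − 2) + 2 = 6·2^{m+1} − 4 + 2 = 6·2^{m+1} − 2.
So the formula holds for m+1, and by induction |P_n| = 6·2^n − 2 for all n ≥ 0.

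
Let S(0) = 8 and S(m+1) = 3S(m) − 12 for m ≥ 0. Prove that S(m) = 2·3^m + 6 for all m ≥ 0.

Base case: S(0) = 8, and 2·3^0 + 6 = 2 + 6 = 8.
Assume S(j) = 2·3^j + 6 for some j ≥ 0.
Then S(j+1) = 3S(j) − 12 = 3·(2·3^j + 6) − 12 = 6·3^j + 18 − 12 = 2·3^{j+1} + 6.
Hence S(m) = 2·3^m + 6 for every m ≥ 0, by induction.

S(m) = 2·3^m + 6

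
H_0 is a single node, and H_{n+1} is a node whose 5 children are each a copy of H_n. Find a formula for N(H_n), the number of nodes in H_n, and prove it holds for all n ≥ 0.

Claim: N(H_n) = (5^{n+1} − 1)/4.

Base case: N(H_0) = 1, and (5^{0+1} − 1)/4 = 1.
Assume N(H_r) = (5^{r+1} − 1)/4.
Then N(H_{r+1}) = 1 + 5N(H_r) = 1 + 5·(5^{r+1} − 1)/4 = 1 + (5^{r+2} − 5)/4 = (4 + 5^{r+2} − 5)/4 = (5^{r+2} − 1)/4.
Hence N(H_n) = (5^{n+1} − 1)/4 for every n ≥ 0, by induction.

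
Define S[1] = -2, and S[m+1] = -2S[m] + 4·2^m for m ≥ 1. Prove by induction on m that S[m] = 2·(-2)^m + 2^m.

Base case: S[1] = -2, and 2·(-2)^1 + 2^1 = -4 + 2 = -2.
Assume S[r] = 2·(-2)^r + 2^r for some r ≥ 1.
Then S[r+1] = -2S[r] + 4·2^r = -2·(2·(-2)^r + 2^r) + 4·2^r = 2·(-2)^{r+1} − 2·2^r + 4·2^r = 2·(-2)^{r+1} + 2·2^r = 2·(-2)^{r+1} + 2^{r+1}.
So the formula holds for r+1, and by induction S[m] = 2·(-2)^m + 2^m for all m ≥ 1.

S[m] = 2·(-2)^m + 2^m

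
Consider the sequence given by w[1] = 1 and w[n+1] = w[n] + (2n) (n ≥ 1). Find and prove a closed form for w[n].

Claim: w[n] = n^2 − n + 1.

Base case: w[1] = 1, and 1^2 − 1 + 1 = 1.
Assume w[k] = k^2 − k + 1.
Then w[k+1] = w[k] + (2k) = (k^2 − k + 1) + (2k) = k^2 + k + 1,
and (k+1)^2 − (k+1) + 1 = k^2 + k + 1.
This completes the inductive step, so w[n] = n^2 − n + 1 for all n ≥ 1.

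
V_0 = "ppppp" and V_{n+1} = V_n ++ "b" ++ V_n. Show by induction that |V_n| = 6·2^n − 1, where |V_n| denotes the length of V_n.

Base case: |V_0| = 5, and 6·2^0 − 1 = 5.
Assume |V_j| = 6·2^j − 1.
Then |V_{j+1}| = |V_j| + 1 + |V_j| = 2|V_j| + 1 = 2(6·2^j − 1) + 1 = 6·2^{j+1} − 2 + 1 = 6·2^{j+1} − 1.
This completes the inductive step, so |V_n| = 6·2^n − 1 for all n ≥ 0.

|V_n| = 6·2^n − 1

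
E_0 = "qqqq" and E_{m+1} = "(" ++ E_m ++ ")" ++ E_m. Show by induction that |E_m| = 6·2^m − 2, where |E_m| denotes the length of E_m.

Base case: |E_0| = 4, and 6·2^0 − 2 = 4.
Assume |E_k| = 6·2^k − 2.
Then |E_{k+1}| = 1 + |E_k| + 1 + |E_k| = 2|E_k| + 2 = 2(6·2^k − 2) + 2 = 6·2^{k+1} − 4 + 2 = 6·2^{k+1} − 2.
This completes the inductive step, so |E_m| = 6·2^m − 2 for all m ≥ 0.

|E_m| = 6·2^m − 2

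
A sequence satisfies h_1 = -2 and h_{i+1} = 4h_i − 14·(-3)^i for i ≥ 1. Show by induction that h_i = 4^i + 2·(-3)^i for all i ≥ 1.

Base case: h_1 = -2, and 4^1 + 2·(-3)^1 = 4 − 6 = -2.
Assume h_r = 4^r + 2·(-3)^r for some r ≥ 1.
Then h_{r+1} = 4h_r − 14·(-3)^r = 4·(4^r + 2·(-3)^r) − 14·(-3)^r = 4^{r+1} + 8·(-3)^r − 14·(-3)^r = 4^{r+1} − 6·(-3)^r = 4^{r+1} + 2·(-3)^{r+1}.
By induction, h_i = 4^i + 2·(-3)^i for all i ≥ 1.

h_i = 4^i + 2·(-3)^i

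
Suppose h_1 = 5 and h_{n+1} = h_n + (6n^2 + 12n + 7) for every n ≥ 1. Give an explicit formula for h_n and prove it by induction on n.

Claim: h_n = 2n^3 + 3n^2 + 2n − 2.

Base case: h_1 = 5, and 2·1^3 + 3·1^2 + 2·1 − 2 = 5.
Assume h_m = 2m^3 + 3m^2 + 2m − 2.
Then h_{m+1} = h_m + (6m^2 + 12m + 7) = (2m^3 + 3m^2 + 2m − 2) + (6m^2 + 12m + 7) = 2m^3 + 9m^2 + 14m + 5,
and 2·(m+1)^3 + 3·(m+1)^2 + 2·(m+1) − 2 = 2m^3 + 9m^2 + 14m + 5.
By induction, h_n = 2n^3 + 3n^2 + 2n − 2 for all n ≥ 1.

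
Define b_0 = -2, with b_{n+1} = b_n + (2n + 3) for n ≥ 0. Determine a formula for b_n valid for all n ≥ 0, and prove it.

Claim: b_n = n^2 + 2n − 2.

Base case: b_0 = -2, and 0^2 + 2·0 − 2 = -2.
Assume b_k = k^2 + 2k − 2.
Then b_{k+1} = b_k + (2k + 3) = (k^2 + 2k − 2) + (2k + 3) = k^2 + 4k + 1,
and (k+1)^2 + 2·(k+1) − 2 = k^2 + 4k + 1.
Hence b_n = n^2 + 2n − 2 for every n ≥ 0, by induction.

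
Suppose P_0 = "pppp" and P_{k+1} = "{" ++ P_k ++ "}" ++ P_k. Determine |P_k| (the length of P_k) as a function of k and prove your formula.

Claim: |P_k| = 6·2^k − 2.

Base case: |P_0| = 4, and 6·2^0 − 2 = 4.
Assume |P_m| = 6·2^m − 2.
Then |P_{m+1}| = 1 + |P_m| + 1 + |P_m| = 2|P_m| + 2 = 2(6·2^m − 2) + 2 = 6·2^{m+1} − 4 + 2 = 6·2^{m+1} − 2.
Hence |P_k| = 6·2^k − 2 for every k ≥ 0, by induction.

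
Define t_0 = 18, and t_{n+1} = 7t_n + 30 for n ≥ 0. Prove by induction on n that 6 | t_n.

Base case: t_0 = 18 = 6·3, so 6 | t_0.
Assume 6 | t_r, so t_r = 6s for some integer s.
Then t_{r+1} = 7t_r + 30 = 7·(6s) + 30 = 6(7s + 5), so 6 | t_{r+1}.
So the property holds for r+1, and by induction 6 | t_n for all n ≥ 0.

6 | t_n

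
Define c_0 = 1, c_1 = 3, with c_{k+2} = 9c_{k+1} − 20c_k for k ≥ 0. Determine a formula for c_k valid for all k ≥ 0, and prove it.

Claim: c_k = 2·4^k − 5^k.

Base cases: c_0 = 1 and 2·4^0 − 5^0 = 1; c_1 = 3 and 2·4^1 − 5^1 = 3.
Assume c_i = 2·4^i − 5^i for all 0 ≤ i ≤ j, where j ≥ 1.
Then c_{j+1} = 9c_j − 20c_{j−1} = 9·(2·4^j − 5^j) − 20·(2·4^{j−1} − 5^{j−1}) = 2·(9·4 − 20)4^{j−1} − (9·5 − 20)5^{j−1} = 32·4^{j−1} − 25·5^{j−1} = 2·4^{j+1} − 5^{j+1}.
So the formula holds for j+1, and by strong induction c_k = 2·4^k − 5^k for all k ≥ 0.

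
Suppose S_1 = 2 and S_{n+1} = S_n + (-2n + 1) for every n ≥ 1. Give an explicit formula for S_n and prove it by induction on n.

Claim: S_n = -n^2 + 2n + 1.

Base case: S_1 = 2, and -1^2 + 2·1 + 1 = 2.
Assume S_k = -k^2 + 2k + 1.
Then S_{k+1} = S_k + (-2k + 1) = (-k^2 + 2k + 1) + (-2k + 1) = -k^2 + 2,
and -(k+1)^2 + 2·(k+1) + 1 = -k^2 + 2.
Hence S_n = -n^2 + 2n + 1 for every n ≥ 1, by induction.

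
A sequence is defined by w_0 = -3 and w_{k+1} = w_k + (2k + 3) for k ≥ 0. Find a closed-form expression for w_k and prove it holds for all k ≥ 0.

Claim: w_k = k^2 + 2k − 3.

Base case: w_0 = -3, and 0^2 + 2·0 − 3 = -3.
Assume w_r = r^2 + 2r − 3.
Then w_{r+1} = w_r + (2r + 3) = (r^2 + 2r − 3) + (2r + 3) = r^2 + 4r,
and (r+1)^2 + 2·(r+1) − 3 = r^2 + 4r.
By induction, w_k = k^2 + 2k − 3 for all k ≥ 0.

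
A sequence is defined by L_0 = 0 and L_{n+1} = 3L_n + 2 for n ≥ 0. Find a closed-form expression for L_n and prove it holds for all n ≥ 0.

Claim: L_n = 3^n − 1.

Base case: L_0 = 0, and 3^0 − 1 = 1 − 1 = 0.
Assume L_m = 3^m − 1 for some m ≥ 0.
Then L_{m+1} = 3L_m + 2 = 3·(3^m − 1) + 2 = 3^{m+1} − 3 + 2 = 3^{m+1} − 1.
By induction, L_n = 3^n − 1 for all n ≥ 0.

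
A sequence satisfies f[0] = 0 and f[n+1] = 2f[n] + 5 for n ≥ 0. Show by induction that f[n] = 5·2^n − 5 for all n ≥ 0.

Base case: f[0] = 0, and 5·2^0 − 5 = 5 − 5 = 0.
Assume f[j] = 5·2^j − 5 for some j ≥ 0.
Then f[j+1] = 2f[j] + 5 = 2·(5·2^j − 5) + 5 = 10·2^j − 10 + 5 = 5·2^{j+1} − 5.
So the formula holds for j+1, and by induction f[n] = 5·2^n − 5 for all n ≥ 0.

f[n] = 5·2^n − 5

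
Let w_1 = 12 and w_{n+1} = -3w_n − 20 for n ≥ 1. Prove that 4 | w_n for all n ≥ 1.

Base case: w_1 = 12 = 4·3, so 4 | w_1.
Assume 4 | w_r, so w_r = 4t for some integer t.
Then w_{r+1} = -3w_r − 20 = -3·(4t) − 20 = 4(-3t − 5), so 4 | w_{r+1}.
By induction, 4 | w_n for all n ≥ 1.

4 | w_n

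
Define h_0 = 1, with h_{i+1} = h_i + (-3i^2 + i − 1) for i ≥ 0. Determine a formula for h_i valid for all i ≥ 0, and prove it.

Claim: h_i = -i^3 + 2i^2 − 2i + 1.

Base case: h_0 = 1, and -0^3 + 2·0^2 − 2·0 + 1 = 1.
Assume h_k = -k^3 + 2k^2 − 2k + 1.
Then h_{k+1} = h_k + (-3k^2 + k − 1) = (-k^3 + 2k^2 − 2k + 1) + (-3k^2 + k − 1) = -k^3 − k^2 − k,
and -(k+1)^3 + 2·(k+1)^2 − 2·(k+1) + 1 = -k^3 − k^2 − k.
Hence h_i = -i^3 + 2i^2 − 2i + 1 for every i ≥ 0, by induction.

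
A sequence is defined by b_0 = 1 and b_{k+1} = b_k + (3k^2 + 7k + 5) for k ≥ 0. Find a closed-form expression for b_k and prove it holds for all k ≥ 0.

Claim: b_k = k^3 + 2k^2 + 2k + 1.

Base case: b_0 = 1, and 0^3 + 2·0^2 + 2·0 + 1 = 1.
Assume b_j = j^3 + 2j^2 + 2j + 1.
Then b_{j+1} = b_j + (3j^2 + 7j + 5) = (j^3 + 2j^2 + 2j + 1) + (3j^2 + 7j + 5) = j^3 + 5j^2 + 9j + 6,
and (j+1)^3 + 2·(j+1)^2 + 2·(j+1) + 1 = j^3 + 5j^2 + 9j + 6.
This completes the inductive step, so b_k = k^3 + 2k^2 + 2k + 1 for all k ≥ 0.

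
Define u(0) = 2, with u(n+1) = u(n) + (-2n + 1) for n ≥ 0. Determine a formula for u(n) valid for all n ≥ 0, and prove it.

Claim: u(n) = -n^2 + 2n + 2.

Base case: u(0) = 2, and -0^2 + 2·0 + 2 = 2.
Assume u(m) = -m^2 + 2m + 2.
Then u(m+1) = u(m) + (-2m + 1) = (-m^2 + 2m + 2) + (-2m + 1) = -m^2 + 3,
and -(m+1)^2 + 2·(m+1) + 2 = -m^2 + 3.
By induction, u(n) = -n^2 + 2n + 2 for all n ≥ 0.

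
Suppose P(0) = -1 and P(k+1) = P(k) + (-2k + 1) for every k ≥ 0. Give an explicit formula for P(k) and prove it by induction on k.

Claim: P(k) = -k^2 + 2k − 1.

Base case: P(0) = -1, and -0^2 + 2·0 − 1 = -1.
Assume P(j) = -j^2 + 2j − 1.
Then P(j+1) = P(j) + (-2j + 1) = (-j^2 + 2j − 1) + (-2j + 1) = -j^2,
and -(j+1)^2 + 2·(j+1) − 1 = -j^2.
Hence P(k) = -k^2 + 2k − 1 for every k ≥ 0, by induction.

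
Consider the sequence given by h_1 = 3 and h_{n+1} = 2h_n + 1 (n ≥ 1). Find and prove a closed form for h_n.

Claim: h_n = 2^{n+1} − 1.

Base case: h_1 = 3, and 2^{1+1} − 1 = 4 − 1 = 3.
Assume h_k = 2^{k+1} − 1 for some k ≥ 1.
Then h_{k+1} = 2h_k + 1 = 2·(2^{k+1} − 1) + 1 = 2^{k+2} − 2 + 1 = 2^{k+2} − 1.
By induction, h_n = 2^{n+1} − 1 for all n ≥ 1.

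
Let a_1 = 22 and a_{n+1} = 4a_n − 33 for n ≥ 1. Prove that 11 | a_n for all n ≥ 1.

Base case: a_1 = 22 = 11·2, so 11 | a_1.
Assume 11 | a_k, so a_k = 11t for some integer t.
Then a_{k+1} = 4a_k − 33 = 4·(11t) − 33 = 11(4t − 3), so 11 | a_{k+1}.
By induction, 11 | a_n for all n ≥ 1.

11 | a_n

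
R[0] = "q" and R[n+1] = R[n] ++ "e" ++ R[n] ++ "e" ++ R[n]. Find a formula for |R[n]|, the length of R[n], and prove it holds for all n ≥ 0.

Claim: |R[n]| = 2·3^n − 1.

Base case: |R[0]| = 1, and 2·3^0 − 1 = 1.
Assume |R[m]| = 2·3^m − 1.
Then |R[m+1]| = 3|R[m]| + 2 = 3(2·3^m − 1) + 2 = 2·3^{m+1} − 3 + 2 = 2·3^{m+1} − 1.
By induction, |R[n]| = 2·3^n − 1 for all n ≥ 0.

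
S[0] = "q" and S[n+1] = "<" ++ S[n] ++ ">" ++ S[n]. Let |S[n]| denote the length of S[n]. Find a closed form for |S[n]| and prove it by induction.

Claim: |S[n]| = 3·2^n − 2.

Base case: |S[0]| = 1, and 3·2^0 − 2 = 1.
Assume |S[k]| = 3·2^k − 2.
Then |S[k+1]| = 1 + |S[k]| + 1 + |S[k]| = 2|S[k]| + 2 = 2(3·2^k − 2) + 2 = 3·2^{k+1} − 4 + 2 = 3·2^{k+1} − 2.
Hence |S[n]| = 3·2^n − 2 for every n ≥ 0, by induction.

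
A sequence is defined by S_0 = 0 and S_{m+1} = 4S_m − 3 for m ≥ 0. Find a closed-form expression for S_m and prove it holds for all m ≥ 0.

Claim: S_m = -4^m + 1.

Base case: S_0 = 0, and -4^0 + 1 = -1 + 1 = 0.
Assume S_j = -4^j + 1 for some j ≥ 0.
Then S_{j+1} = 4S_j − 3 = 4·(-4^j + 1) − 3 = -4^{j+1} + 4 − 3 = -4^{j+1} + 1.
By induction, S_m = -4^m + 1 for all m ≥ 0.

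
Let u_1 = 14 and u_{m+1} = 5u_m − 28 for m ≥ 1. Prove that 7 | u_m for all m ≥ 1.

Base case: u_1 = 14 = 7·2, so 7 | u_1.
Assume 7 | u_k, so u_k = 7t for some integer t.
Then u_{k+1} = 5u_k − 28 = 5·(7t) − 28 = 7(5t − 4), so 7 | u_{k+1}.
This completes the inductive step, so 7 | u_m for all m ≥ 1.

7 | u_m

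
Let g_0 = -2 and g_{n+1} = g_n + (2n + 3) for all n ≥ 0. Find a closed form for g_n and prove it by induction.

Claim: g_n = n^2 + 2n − 2.

Base case: g_0 = -2, and 0^2 + 2·0 − 2 = -2.
Assume g_j = j^2 + 2j − 2.
Then g_{j+1} = g_j + (2j + 3) = (j^2 + 2j − 2) + (2j + 3) = j^2 + 4j + 1,
and (j+1)^2 + 2·(j+1) − 2 = j^2 + 4j + 1.
This completes the inductive step, so g_n = n^2 + 2n − 2 for all n ≥ 0.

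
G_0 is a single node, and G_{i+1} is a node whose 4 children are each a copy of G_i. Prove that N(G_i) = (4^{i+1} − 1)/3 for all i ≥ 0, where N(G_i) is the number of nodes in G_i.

Base case: N(G_0) = 1, and (4^{0+1} − 1)/3 = 1.
Assume N(G_r) = (4^{r+1} − 1)/3.
Then N(G_{r+1}) = 1 + 4N(G_r) = 1 + 4·(4^{r+1} − 1)/3 = 1 + (4^{r+2} − 4)/3 = (3 + 4^{r+2} − 4)/3 = (4^{r+2} − 1)/3.
By induction, N(G_i) = (4^{i+1} − 1)/3 for all i ≥ 0.

N(G_i) = (4^{i+1} − 1)/3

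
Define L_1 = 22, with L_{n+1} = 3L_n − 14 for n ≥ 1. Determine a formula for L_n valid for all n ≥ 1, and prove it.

Claim: L_n = 5·3^n + 7.

Base case: L_1 = 22, and 5·3^1 + 7 = 15 + 7 = 22.
Assume L_m = 5·3^m + 7 for some m ≥ 1.
Then L_{m+1} = 3L_m − 14 = 3·(5·3^m + 7) − 14 = 15·3^m + 21 − 14 = 5·3^{m+1} + 7.
By induction, L_n = 5·3^n + 7 for all n ≥ 1.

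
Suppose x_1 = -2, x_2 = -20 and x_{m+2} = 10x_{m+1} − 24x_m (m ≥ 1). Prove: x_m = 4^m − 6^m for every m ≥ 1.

Base cases: x_1 = -2 and 4^1 − 6^1 = -2; x_2 = -20 and 4^2 − 6^2 = -20.
Assume x_i = 4^i − 6^i for all 1 ≤ i ≤ j, where j ≥ 2.
Then x_{j+1} = 10x_j − 24x_{j−1} = 10·(4^j − 6^j) − 24·(4^{j−1} − 6^{j−1}) = (10·4 − 24)4^{j−1} − (10·6 − 24)6^{j−1} = 16·4^{j−1} − 36·6^{j−1} = 4^{j+1} − 6^{j+1}.
By strong induction, x_m = 4^m − 6^m for all m ≥ 1.

x_m = 4^m − 6^m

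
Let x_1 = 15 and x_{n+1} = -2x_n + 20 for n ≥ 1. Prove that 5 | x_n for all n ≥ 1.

Base case: x_1 = 15 = 5·3, so 5 | x_1.
Assume 5 | x_k, so x_k = 5t for some integer t.
Then x_{k+1} = -2x_k + 20 = -2·(5t) + 20 = 5(-2t + 4), so 5 | x_{k+1}.
By induction, 5 | x_n for all n ≥ 1.

5 | x_n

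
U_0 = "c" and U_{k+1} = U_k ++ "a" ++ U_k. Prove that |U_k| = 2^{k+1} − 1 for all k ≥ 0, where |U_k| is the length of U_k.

Base case: |U_0| = 1, and 2^{0+1} − 1 = 1.
Assume |U_m| = 2^{m+1} − 1.
Then |U_{m+1}| = |U_m| + 1 + |U_m| = 2|U_m| + 1 = 2(2^{m+1} − 1) + 1 = 2^{m+2} − 2 + 1 = 2^{m+2} − 1.
So the formula holds for m+1, and by induction |U_k| = 2^{k+1} − 1 for all k ≥ 0.

|U_k| = 2^{k+1} − 1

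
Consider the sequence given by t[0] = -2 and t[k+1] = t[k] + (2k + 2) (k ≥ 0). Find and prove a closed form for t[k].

Claim: t[k] = k^2 + k − 2.

Base case: t[0] = -2, and 0^2 + 0 − 2 = -2.
Assume t[m] = m^2 + m − 2.
Then t[m+1] = t[m] + (2m + 2) = (m^2 + m − 2) + (2m + 2) = m^2 + 3m,
and (m+1)^2 + (m+1) − 2 = m^2 + 3m.
Hence t[k] = k^2 + k − 2 for every k ≥ 0, by induction.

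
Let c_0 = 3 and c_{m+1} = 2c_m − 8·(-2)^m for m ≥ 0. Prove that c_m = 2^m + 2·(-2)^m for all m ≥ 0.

Base case: c_0 = 3, and 2^0 + 2·(-2)^0 = 1 + 2 = 3.
Assume c_r = 2^r + 2·(-2)^r for some r ≥ 0.
Then c_{r+1} = 2c_r − 8·(-2)^r = 2·(2^r + 2·(-2)^r) − 8·(-2)^r = 2^{r+1} + 4·(-2)^r − 8·(-2)^r = 2^{r+1} − 4·(-2)^r = 2^{r+1} + 2·(-2)^{r+1}.
This completes the inductive step, so c_m = 2^m + 2·(-2)^m for all m ≥ 0.

c_m = 2^m + 2·(-2)^m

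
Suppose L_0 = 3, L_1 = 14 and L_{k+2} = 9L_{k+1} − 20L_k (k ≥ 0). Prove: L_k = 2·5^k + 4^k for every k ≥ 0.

Base cases: L_0 = 3 and 2·5^0 + 4^0 = 3; L_1 = 14 and 2·5^1 + 4^1 = 14.
Assume L_j = 2·5^j + 4^j for all 0 ≤ j ≤ r, where r ≥ 1.
Then L_{r+1} = 9L_r − 20L_{r−1} = 9·(2·5^r + 4^r) − 20·(2·5^{r−1} + 4^{r−1}) = 2·(9·5 − 20)5^{r−1} + (9·4 − 20)4^{r−1} = 50·5^{r−1} + 16·4^{r−1} = 2·5^{r+1} + 4^{r+1}.
So the formula holds for r+1, and by strong induction L_k = 2·5^k + 4^k for all k ≥ 0.

L_k = 2·5^k + 4^k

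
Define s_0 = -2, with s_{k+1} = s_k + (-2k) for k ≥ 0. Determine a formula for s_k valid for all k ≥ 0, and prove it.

Claim: s_k = -k^2 + k − 2.

Base case: s_0 = -2, and -0^2 + 0 − 2 = -2.
Assume s_m = -m^2 + m − 2.
Then s_{m+1} = s_m + (-2m) = (-m^2 + m − 2) + (-2m) = -m^2 − m − 2,
and -(m+1)^2 + (m+1) − 2 = -m^2 − m − 2.
This completes the inductive step, so s_k = -k^2 + k − 2 for all k ≥ 0.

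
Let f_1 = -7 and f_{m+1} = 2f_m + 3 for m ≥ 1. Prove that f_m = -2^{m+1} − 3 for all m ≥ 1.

Base case: f_1 = -7, and -2^{1+1} − 3 = -4 − 3 = -7.
Assume f_r = -2^{r+1} − 3 for some r ≥ 1.
Then f_{r+1} = 2f_r + 3 = 2·(-2^{r+1} − 3) + 3 = -2^{r+2} − 6 + 3 = -2^{r+2} − 3.
Hence f_m = -2^{m+1} − 3 for every m ≥ 1, by induction.

f_m = -2^{m+1} − 3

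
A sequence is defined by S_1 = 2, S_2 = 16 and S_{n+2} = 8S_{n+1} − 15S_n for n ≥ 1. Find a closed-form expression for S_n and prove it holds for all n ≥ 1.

Claim: S_n = 5^n − 3^n.

Base cases: S_1 = 2 and 5^1 − 3^1 = 2; S_2 = 16 and 5^2 − 3^2 = 16.
Assume S_j = 5^j − 3^j for all 1 ≤ j ≤ r, where r ≥ 2.
Then S_{r+1} = 8S_r − 15S_{r−1} = 8·(5^r − 3^r) − 15·(5^{r−1} − 3^{r−1}) = (8·5 − 15)5^{r−1} − (8·3 − 15)3^{r−1} = 25·5^{r−1} − 9·3^{r−1} = 5^{r+1} − 3^{r+1}.
So the formula holds for r+1, and by strong induction S_n = 5^n − 3^n for all n ≥ 1.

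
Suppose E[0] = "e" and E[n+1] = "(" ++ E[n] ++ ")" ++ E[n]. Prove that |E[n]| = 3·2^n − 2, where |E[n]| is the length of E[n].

Base case: |E[0]| = 1, and 3·2^0 − 2 = 1.
Assume |E[m]| = 3·2^m − 2.
Then |E[m+1]| = 1 + |E[m]| + 1 + |E[m]| = 2|E[m]| + 2 = 2(3·2^m − 2) + 2 = 3·2^{m+1} − 4 + 2 = 3·2^{m+1} − 2.
Hence |E[n]| = 3·2^n − 2 for every n ≥ 0, by induction.

|E[n]| = 3·2^n − 2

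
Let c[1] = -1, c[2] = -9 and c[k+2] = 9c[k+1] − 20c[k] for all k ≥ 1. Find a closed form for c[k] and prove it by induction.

Claim: c[k] = 4^k − 5^k.

Base cases: c[1] = -1 and 4^1 − 5^1 = -1; c[2] = -9 and 4^2 − 5^2 = -9.
Assume c[j] = 4^j − 5^j for all 1 ≤ j ≤ r, where r ≥ 2.
Then c[r+1] = 9c[r] − 20c[r−1] = 9·(4^r − 5^r) − 20·(4^{r−1} − 5^{r−1}) = (9·4 − 20)4^{r−1} − (9·5 − 20)5^{r−1} = 16·4^{r−1} − 25·5^{r−1} = 4^{r+1} − 5^{r+1}.
By strong induction, c[k] = 4^k − 5^k for all k ≥ 1.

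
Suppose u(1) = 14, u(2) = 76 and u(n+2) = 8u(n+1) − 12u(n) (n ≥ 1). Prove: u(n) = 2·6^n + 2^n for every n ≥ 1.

Base cases: u(1) = 14 and 2·6^1 + 2^1 = 14; u(2) = 76 and 2·6^2 + 2^2 = 76.
Assume u(j) = 2·6^j + 2^j for all 1 ≤ j ≤ r, where r ≥ 2.
Then u(r+1) = 8u(r) − 12u(r−1) = 8·(2·6^r + 2^r) − 12·(2·6^{r−1} + 2^{r−1}) = 2·(8·6 − 12)6^{r−1} + (8·2 − 12)2^{r−1} = 72·6^{r−1} + 4·2^{r−1} = 2·6^{r+1} + 2^{r+1}.
So the formula holds for r+1, and by strong induction u(n) = 2·6^n + 2^n for all n ≥ 1.

u(n) = 2·6^n + 2^n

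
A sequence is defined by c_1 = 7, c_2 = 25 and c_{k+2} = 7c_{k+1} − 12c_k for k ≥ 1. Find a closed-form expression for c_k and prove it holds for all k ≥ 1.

Claim: c_k = 3^k + 4^k.

Base cases: c_1 = 7 and 3^1 + 4^1 = 7; c_2 = 25 and 3^2 + 4^2 = 25.
Assume c_j = 3^j + 4^j for all 1 ≤ j ≤ r, where r ≥ 2.
Then c_{r+1} = 7c_r − 12c_{r−1} = 7·(3^r + 4^r) − 12·(3^{r−1} + 4^{r−1}) = (7·3 − 12)3^{r−1} + (7·4 − 12)4^{r−1} = 9·3^{r−1} + 16·4^{r−1} = 3^{r+1} + 4^{r+1}.
This completes the inductive step, so c_k = 3^k + 4^k for all k ≥ 1.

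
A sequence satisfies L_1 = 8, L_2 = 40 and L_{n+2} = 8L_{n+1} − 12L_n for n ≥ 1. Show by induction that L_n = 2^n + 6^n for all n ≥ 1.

Base cases: L_1 = 8 and 2^1 + 6^1 = 8; L_2 = 40 and 2^2 + 6^2 = 40.
Assume L_j = 2^j + 6^j for all 1 ≤ j ≤ r, where r ≥ 2.
Then L_{r+1} = 8L_r − 12L_{r−1} = 8·(2^r + 6^r) − 12·(2^{r−1} + 6^{r−1}) = (8·2 − 12)2^{r−1} + (8·6 − 12)6^{r−1} = 4·2^{r−1} + 36·6^{r−1} = 2^{r+1} + 6^{r+1}.
This completes the inductive step, so L_n = 2^n + 6^n for all n ≥ 1.

L_n = 2^n + 6^n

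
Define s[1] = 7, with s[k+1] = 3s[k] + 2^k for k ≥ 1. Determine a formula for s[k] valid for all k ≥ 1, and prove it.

Claim: s[k] = 3·3^k − 2^k.

Base case: s[1] = 7, and 3·3^1 − 2^1 = 9 − 2 = 7.
Assume s[m] = 3·3^m − 2^m for some m ≥ 1.
Then s[m+1] = 3s[m] + 2^m = 3·(3·3^m − 2^m) + 2^m = 3·3^{m+1} − 3·2^m + 2^m = 3·3^{m+1} − 2·2^m = 3·3^{m+1} − 2^{m+1}.
Hence s[k] = 3·3^k − 2^k for every k ≥ 1, by induction.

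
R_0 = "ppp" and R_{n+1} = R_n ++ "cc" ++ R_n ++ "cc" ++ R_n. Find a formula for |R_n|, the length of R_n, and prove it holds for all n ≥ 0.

Claim: |R_n| = 5·3^n − 2.

Base case: |R_0| = 3, and 5·3^0 − 2 = 3.
Assume |R_m| = 5·3^m − 2.
Then |R_{m+1}| = 3|R_m| + 4 = 3(5·3^m − 2) + 4 = 5·3^{m+1} − 6 + 4 = 5·3^{m+1} − 2.
Hence |R_n| = 5·3^n − 2 for every n ≥ 0, by induction.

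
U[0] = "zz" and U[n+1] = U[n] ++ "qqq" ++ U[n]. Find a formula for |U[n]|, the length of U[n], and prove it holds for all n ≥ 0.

Claim: |U[n]| = 5·2^n − 3.

Base case: |U[0]| = 2, and 5·2^0 − 3 = 2.
Assume |U[r]| = 5·2^r − 3.
Then |U[r+1]| = |U[r]| + 3 + |U[r]| = 2|U[r]| + 3 = 2(5·2^r − 3) + 3 = 5·2^{r+1} − 6 + 3 = 5·2^{r+1} − 3.
By induction, |U[n]| = 5·2^n − 3 for all n ≥ 0.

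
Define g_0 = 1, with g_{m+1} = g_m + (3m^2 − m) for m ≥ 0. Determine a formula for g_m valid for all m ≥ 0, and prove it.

Claim: g_m = m^3 − 2m^2 + m + 1.

Base case: g_0 = 1, and 0^3 − 2·0^2 + 0 + 1 = 1.
Assume g_j = j^3 − 2j^2 + j + 1.
Then g_{j+1} = g_j + (3j^2 − j) = (j^3 − 2j^2 + j + 1) + (3j^2 − j) = j^3 + j^2 + 1,
and (j+1)^3 − 2·(j+1)^2 + (j+1) + 1 = j^3 + j^2 + 1.
By induction, g_m = m^3 − 2m^2 + m + 1 for all m ≥ 0.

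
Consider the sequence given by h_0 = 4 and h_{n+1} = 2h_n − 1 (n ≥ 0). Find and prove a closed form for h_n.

Claim: h_n = 3·2^n + 1.

Base case: h_0 = 4, and 3·2^0 + 1 = 3 + 1 = 4.
Assume h_r = 3·2^r + 1 for some r ≥ 0.
Then h_{r+1} = 2h_r − 1 = 2·(3·2^r + 1) − 1 = 6·2^r + 2 − 1 = 3·2^{r+1} + 1.
So the formula holds for r+1, and by induction h_n = 3·2^n + 1 for all n ≥ 0.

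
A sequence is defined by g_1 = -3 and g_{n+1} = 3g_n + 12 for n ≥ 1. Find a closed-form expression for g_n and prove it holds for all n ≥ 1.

Claim: g_n = 3^n − 6.

Base case: g_1 = -3, and 3^1 − 6 = 3 − 6 = -3.
Assume g_m = 3^m − 6 for some m ≥ 1.
Then g_{m+1} = 3g_m + 12 = 3·(3^m − 6) + 12 = 3^{m+1} − 18 + 12 = 3^{m+1} − 6.
This completes the inductive step, so g_n = 3^n − 6 for all n ≥ 1.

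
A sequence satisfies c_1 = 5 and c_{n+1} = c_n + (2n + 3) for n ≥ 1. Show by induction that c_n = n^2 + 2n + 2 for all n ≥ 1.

Base case: c_1 = 5, and 1^2 + 2·1 + 2 = 5.
Assume c_j = j^2 + 2j + 2.
Then c_{j+1} = c_j + (2j + 3) = (j^2 + 2j + 2) + (2j + 3) = j^2 + 4j + 5,
and (j+1)^2 + 2·(j+1) + 2 = j^2 + 4j + 5.
Hence c_n = n^2 + 2n + 2 for every n ≥ 1, by induction.

c_n = n^2 + 2n + 2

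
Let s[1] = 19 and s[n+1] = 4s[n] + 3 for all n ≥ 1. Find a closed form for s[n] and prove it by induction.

Claim: s[n] = 5·4^n − 1.

Base case: s[1] = 19, and 5·4^1 − 1 = 20 − 1 = 19.
Assume s[k] = 5·4^k − 1 for some k ≥ 1.
Then s[k+1] = 4s[k] + 3 = 4·(5·4^k − 1) + 3 = 20·4^k − 4 + 3 = 5·4^{k+1} − 1.
Hence s[n] = 5·4^n − 1 for every n ≥ 1, by induction.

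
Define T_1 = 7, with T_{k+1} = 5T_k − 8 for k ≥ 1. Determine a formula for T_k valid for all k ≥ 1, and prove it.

Claim: T_k = 5^k + 2.

Base case: T_1 = 7, and 5^1 + 2 = 5 + 2 = 7.
Assume T_j = 5^j + 2 for some j ≥ 1.
Then T_{j+1} = 5T_j − 8 = 5·(5^j + 2) − 8 = 5^{j+1} + 10 − 8 = 5^{j+1} + 2.
By induction, T_k = 5^k + 2 for all k ≥ 1.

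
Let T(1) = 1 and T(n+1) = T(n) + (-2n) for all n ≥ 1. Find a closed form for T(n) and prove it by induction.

Claim: T(n) = -n^2 + n + 1.

Base case: T(1) = 1, and -1^2 + 1 + 1 = 1.
Assume T(k) = -k^2 + k + 1.
Then T(k+1) = T(k) + (-2k) = (-k^2 + k + 1) + (-2k) = -k^2 − k + 1,
and -(k+1)^2 + (k+1) + 1 = -k^2 − k + 1.
This completes the inductive step, so T(n) = -n^2 + n + 1 for all n ≥ 1.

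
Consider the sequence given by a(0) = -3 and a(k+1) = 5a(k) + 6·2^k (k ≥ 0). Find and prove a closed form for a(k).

Claim: a(k) = -5^k − 2·2^k.

Base case: a(0) = -3, and -5^0 − 2·2^0 = -1 − 2 = -3.
Assume a(r) = -5^r − 2·2^r for some r ≥ 0.
Then a(r+1) = 5a(r) + 6·2^r = 5·(-5^r − 2·2^r) + 6·2^r = -5^{r+1} − 10·2^r + 6·2^r = -5^{r+1} − 4·2^r = -5^{r+1} − 2·2^{r+1}.
This completes the inductive step, so a(k) = -5^k − 2·2^k for all k ≥ 0.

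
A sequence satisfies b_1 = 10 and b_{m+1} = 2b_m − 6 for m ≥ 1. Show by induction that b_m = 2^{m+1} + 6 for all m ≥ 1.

Base case: b_1 = 10, and 2^{1+1} + 6 = 4 + 6 = 10.
Assume b_k = 2^{k+1} + 6 for some k ≥ 1.
Then b_{k+1} = 2b_k − 6 = 2·(2^{k+1} + 6) − 6 = 2^{k+2} + 12 − 6 = 2^{k+2} + 6.
Hence b_m = 2^{m+1} + 6 for every m ≥ 1, by induction.

b_m = 2^{m+1} + 6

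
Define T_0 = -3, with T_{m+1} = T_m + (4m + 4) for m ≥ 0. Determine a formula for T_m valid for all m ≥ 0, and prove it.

Claim: T_m = 2m^2 + 2m − 3.

Base case: T_0 = -3, and 2·0^2 + 2·0 − 3 = -3.
Assume T_r = 2r^2 + 2r − 3.
Then T_{r+1} = T_r + (4r + 4) = (2r^2 + 2r − 3) + (4r + 4) = 2r^2 + 6r + 1,
and 2·(r+1)^2 + 2·(r+1) − 3 = 2r^2 + 6r + 1.
This completes the inductive step, so T_m = 2m^2 + 2m − 3 for all m ≥ 0.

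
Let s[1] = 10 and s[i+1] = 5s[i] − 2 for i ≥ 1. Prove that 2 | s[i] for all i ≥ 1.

Base case: s[1] = 10 = 2·5, so 2 | s[1].
Assume 2 | s[j], so s[j] = 2t for some integer t.
Then s[j+1] = 5s[j] − 2 = 5·(2t) − 2 = 2(5t − 1), so 2 | s[j+1].
This completes the inductive step, so 2 | s[i] for all i ≥ 1.

2 | s[i]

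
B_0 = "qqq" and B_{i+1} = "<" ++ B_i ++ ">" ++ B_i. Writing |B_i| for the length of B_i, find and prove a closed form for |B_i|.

Claim: |B_i| = 5·2^i − 2.

Base case: |B_0| = 3, and 5·2^0 − 2 = 3.
Assume |B_k| = 5·2^k − 2.
Then |B_{k+1}| = 1 + |B_k| + 1 + |B_k| = 2|B_k| + 2 = 2(5·2^k − 2) + 2 = 5·2^{k+1} − 4 + 2 = 5·2^{k+1} − 2.
So the formula holds for k+1, and by induction |B_i| = 5·2^i − 2 for all i ≥ 0.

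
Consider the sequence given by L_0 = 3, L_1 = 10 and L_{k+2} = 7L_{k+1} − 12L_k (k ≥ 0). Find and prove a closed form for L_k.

Claim: L_k = 2·3^k + 4^k.

Base cases: L_0 = 3 and 2·3^0 + 4^0 = 3; L_1 = 10 and 2·3^1 + 4^1 = 10.
Assume L_j = 2·3^j + 4^j for all 0 ≤ j ≤ m, where m ≥ 1.
Then L_{m+1} = 7L_m − 12L_{m−1} = 7·(2·3^m + 4^m) − 12·(2·3^{m−1} + 4^{m−1}) = 2·(7·3 − 12)3^{m−1} + (7·4 − 12)4^{m−1} = 18·3^{m−1} + 16·4^{m−1} = 2·3^{m+1} + 4^{m+1}.
This completes the inductive step, so L_k = 2·3^k + 4^k for all k ≥ 0.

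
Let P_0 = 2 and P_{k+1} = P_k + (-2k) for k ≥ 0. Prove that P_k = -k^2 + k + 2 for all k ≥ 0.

Base case: P_0 = 2, and -0^2 + 0 + 2 = 2.
Assume P_m = -m^2 + m + 2.
Then P_{m+1} = P_m + (-2m) = (-m^2 + m + 2) + (-2m) = -m^2 − m + 2,
and -(m+1)^2 + (m+1) + 2 = -m^2 − m + 2.
Hence P_k = -k^2 + k + 2 for every k ≥ 0, by induction.

P_k = -k^2 + k + 2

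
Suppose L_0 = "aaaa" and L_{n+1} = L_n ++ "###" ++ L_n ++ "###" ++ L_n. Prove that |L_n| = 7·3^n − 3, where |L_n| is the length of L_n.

Base case: |L_0| = 4, and 7·3^0 − 3 = 4.
Assume |L_r| = 7·3^r − 3.
Then |L_{r+1}| = 3|L_r| + 6 = 3(7·3^r − 3) + 6 = 7·3^{r+1} − 9 + 6 = 7·3^{r+1} − 3.
So the formula holds for r+1, and by induction |L_n| = 7·3^n − 3 for all n ≥ 0.

|L_n| = 7·3^n − 3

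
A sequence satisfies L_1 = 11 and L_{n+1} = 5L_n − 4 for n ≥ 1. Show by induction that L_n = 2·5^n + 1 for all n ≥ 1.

Base case: L_1 = 11, and 2·5^1 + 1 = 10 + 1 = 11.
Assume L_r = 2·5^r + 1 for some r ≥ 1.
Then L_{r+1} = 5L_r − 4 = 5·(2·5^r + 1) − 4 = 10·5^r + 5 − 4 = 2·5^{r+1} + 1.
By induction, L_n = 2·5^n + 1 for all n ≥ 1.

L_n = 2·5^n + 1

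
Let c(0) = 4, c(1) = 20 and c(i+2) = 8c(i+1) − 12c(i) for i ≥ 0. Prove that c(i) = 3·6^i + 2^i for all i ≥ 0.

Base cases: c(0) = 4 and 3·6^0 + 2^0 = 4; c(1) = 20 and 3·6^1 + 2^1 = 20.
Assume c(j) = 3·6^j + 2^j for all 0 ≤ j ≤ k, where k ≥ 1.
Then c(k+1) = 8c(k) − 12c(k−1) = 8·(3·6^k + 2^k) − 12·(3·6^{k−1} + 2^{k−1}) = 3·(8·6 − 12)6^{k−1} + (8·2 − 12)2^{k−1} = 108·6^{k−1} + 4·2^{k−1} = 3·6^{k+1} + 2^{k+1}.
This completes the inductive step, so c(i) = 3·6^i + 2^i for all i ≥ 0.

c(i) = 3·6^i + 2^i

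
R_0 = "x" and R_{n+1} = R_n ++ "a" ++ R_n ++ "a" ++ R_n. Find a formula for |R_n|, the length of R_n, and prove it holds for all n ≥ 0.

Claim: |R_n| = 2·3^n − 1.

Base case: |R_0| = 1, and 2·3^0 − 1 = 1.
Assume |R_r| = 2·3^r − 1.
Then |R_{r+1}| = 3|R_r| + 2 = 3(2·3^r − 1) + 2 = 2·3^{r+1} − 3 + 2 = 2·3^{r+1} − 1.
This completes the inductive step, so |R_n| = 2·3^n − 1 for all n ≥ 0.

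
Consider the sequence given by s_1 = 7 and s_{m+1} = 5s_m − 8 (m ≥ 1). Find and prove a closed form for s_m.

Claim: s_m = 5^m + 2.

Base case: s_1 = 7, and 5^1 + 2 = 5 + 2 = 7.
Assume s_r = 5^r + 2 for some r ≥ 1.
Then s_{r+1} = 5s_r − 8 = 5·(5^r + 2) − 8 = 5^{r+1} + 10 − 8 = 5^{r+1} + 2.
So the formula holds for r+1, and by induction s_m = 5^m + 2 for all m ≥ 1.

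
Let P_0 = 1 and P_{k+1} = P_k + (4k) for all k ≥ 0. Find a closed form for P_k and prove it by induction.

Claim: P_k = 2k^2 − 2k + 1.

Base case: P_0 = 1, and 2·0^2 − 2·0 + 1 = 1.
Assume P_r = 2r^2 − 2r + 1.
Then P_{r+1} = P_r + (4r) = (2r^2 − 2r + 1) + (4r) = 2r^2 + 2r + 1,
and 2·(r+1)^2 − 2·(r+1) + 1 = 2r^2 + 2r + 1.
By induction, P_k = 2k^2 − 2k + 1 for all k ≥ 0.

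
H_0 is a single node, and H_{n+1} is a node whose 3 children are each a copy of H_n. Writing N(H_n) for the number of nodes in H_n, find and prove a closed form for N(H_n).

Claim: N(H_n) = (3^{n+1} − 1)/2.

Base case: N(H_0) = 1, and (3^{0+1} − 1)/2 = 1.
Assume N(H_m) = (3^{m+1} − 1)/2.
Then N(H_{m+1}) = 1 + 3N(H_m) = 1 + 3·(3^{m+1} − 1)/2 = 1 + (3^{m+2} − 3)/2 = (2 + 3^{m+2} − 3)/2 = (3^{m+2} − 1)/2.
This completes the inductive step, so N(H_n) = (3^{n+1} − 1)/2 for all n ≥ 0.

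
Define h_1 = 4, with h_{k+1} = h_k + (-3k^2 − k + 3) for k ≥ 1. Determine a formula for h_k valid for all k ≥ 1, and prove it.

Claim: h_k = -k^3 + k^2 + 3k + 1.

Base case: h_1 = 4, and -1^3 + 1^2 + 3·1 + 1 = 4.
Assume h_j = -j^3 + j^2 + 3j + 1.
Then h_{j+1} = h_j + (-3j^2 − j + 3) = (-j^3 + j^2 + 3j + 1) + (-3j^2 − j + 3) = -j^3 − 2j^2 + 2j + 4,
and -(j+1)^3 + (j+1)^2 + 3·(j+1) + 1 = -j^3 − 2j^2 + 2j + 4.
Hence h_k = -k^3 + k^2 + 3k + 1 for every k ≥ 1, by induction.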